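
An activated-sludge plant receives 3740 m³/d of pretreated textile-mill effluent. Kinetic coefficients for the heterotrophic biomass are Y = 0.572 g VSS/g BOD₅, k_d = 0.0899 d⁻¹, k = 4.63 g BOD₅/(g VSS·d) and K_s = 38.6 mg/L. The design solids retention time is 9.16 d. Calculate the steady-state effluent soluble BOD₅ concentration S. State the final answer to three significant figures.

For a completely mixed reactor with recycle the Lawrence–McCarty relation gives S = K_s·(1 + k_d·θ_c) / [θ_c·(Y·k − k_d) − 1] = 38.6 × (1 + 0.0899 × 9.16) / [9.16 × (0.572 × 4.63 − 0.0899) − 1] = 70.39 / 22.44 = 3.137 mg/L.

S ≈ 3.14 mg/L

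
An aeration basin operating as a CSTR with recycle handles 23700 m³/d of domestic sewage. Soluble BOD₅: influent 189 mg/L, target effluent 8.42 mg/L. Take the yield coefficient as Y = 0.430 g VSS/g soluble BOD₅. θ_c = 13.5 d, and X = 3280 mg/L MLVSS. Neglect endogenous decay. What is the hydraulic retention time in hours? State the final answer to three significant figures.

Biomass mass balance (decay neglected): V·X = Y·Q·(S₀ − S)·θ_c, so V = 0.430 × 23700 × (189 − 8.42) × 13.5 / 3280 = 7574 m³.
HRT = V/Q = 7574 m³ / 23700 m³·d⁻¹ = 0.3196 d × 24 = 7.670 h.

τ ≈ 7.67 h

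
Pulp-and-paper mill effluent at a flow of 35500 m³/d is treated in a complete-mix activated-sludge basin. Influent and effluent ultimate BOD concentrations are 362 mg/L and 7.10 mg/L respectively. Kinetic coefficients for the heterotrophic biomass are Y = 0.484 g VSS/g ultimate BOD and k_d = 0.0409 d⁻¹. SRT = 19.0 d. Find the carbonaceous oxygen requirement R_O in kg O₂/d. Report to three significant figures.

R_O ≈ 7730 kg O₂/d

The observed yield is Y_obs = Y/(1 + k_d·θ_c) = 0.484 / (1 + 0.0409 × 19.0) = 0.484 / 1.777 = 0.2724 g VSS per g ultimate BOD removed.
Substrate removed = Q·(S₀ − S) = 35500 m³/d × (362 − 7.10) g/m³ = 1.26×10^7 g/d = 12599 kg/d.
Biomass synthesised: P_X = Y_obs × 12599 = 3431 kg VSS/d.
R_O = Q·(S₀ − S) − 1.42·P_X = 12599 − 1.42 × 3431 = 7726 kg O₂/d.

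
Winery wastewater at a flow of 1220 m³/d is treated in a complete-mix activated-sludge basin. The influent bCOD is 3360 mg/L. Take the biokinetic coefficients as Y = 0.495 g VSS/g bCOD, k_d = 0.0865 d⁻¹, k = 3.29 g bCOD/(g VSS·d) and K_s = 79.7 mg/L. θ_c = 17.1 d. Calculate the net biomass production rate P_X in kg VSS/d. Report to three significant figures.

P_X ≈ 817 kg VSS/d

Effluent substrate depends only on kinetics and SRT: S = K_s(1 + k_d θ_c) / [θ_c(Yk − k_d) − 1] = 79.7 × (1 + 0.0865 × 17.1) / [17.1 × (0.495 × 3.29 − 0.0865) − 1] = 197.6 / 25.37 = 7.789 mg/L.
Correct the yield for decay: Y_obs = Y/(1 + k_d θ_c) = 0.495 / (1 + 0.0865 × 17.1) = 0.495 / 2.479 = 0.1997.
ΔS = 3360 − 7.79 = 3352 mg/L, so the substrate removal rate is 1220 × 3352/1000 = 4090 kg bCOD/d.
P_X = Y_obs · Q(S₀ − S) = 0.1997 × 4090 = 816.6 kg VSS/d.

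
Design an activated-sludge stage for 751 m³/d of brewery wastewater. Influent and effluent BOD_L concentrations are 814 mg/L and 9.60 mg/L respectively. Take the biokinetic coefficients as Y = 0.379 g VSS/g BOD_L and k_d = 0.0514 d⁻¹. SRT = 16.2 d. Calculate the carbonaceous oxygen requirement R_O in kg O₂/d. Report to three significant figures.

R_O ≈ 427 kg O₂/d

Y_obs = Y / (1 + k_d θ_c) = 0.379 / (1 + 0.0514 × 16.2) = 0.379 / 1.833 = 0.2068.
Substrate removed = Q·(S₀ − S) = 751 m³/d × (814 − 9.60) g/m³ = 6.04×10^5 g/d = 604.1 kg/d.
Net sludge production P_X = 0.2068 × 604.1 = 124.9 kg VSS/d.
R_O = Q·(S₀ − S) − 1.42·P_X = 604.1 − 1.42 × 124.9 = 426.7 kg O₂/d.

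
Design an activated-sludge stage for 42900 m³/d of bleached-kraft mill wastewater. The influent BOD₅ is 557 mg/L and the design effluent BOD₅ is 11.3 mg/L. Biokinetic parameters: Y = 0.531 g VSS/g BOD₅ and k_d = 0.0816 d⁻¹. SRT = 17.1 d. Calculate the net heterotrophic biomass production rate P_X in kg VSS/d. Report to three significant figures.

Correct the yield for decay: Y_obs = Y/(1 + k_d θ_c) = 0.531 / (1 + 0.0816 × 17.1) = 0.531 / 2.395 = 0.2217.
Q·(S₀ − S) = 42900 × (557 − 11.3) × 10⁻³ = 23411 kg/d removed.
Biomass produced: P_X = Y_obs·Q·ΔS = 0.2217 × 23411 ≈ 5190 kg VSS/d.

P_X ≈ 5190 kg VSS/d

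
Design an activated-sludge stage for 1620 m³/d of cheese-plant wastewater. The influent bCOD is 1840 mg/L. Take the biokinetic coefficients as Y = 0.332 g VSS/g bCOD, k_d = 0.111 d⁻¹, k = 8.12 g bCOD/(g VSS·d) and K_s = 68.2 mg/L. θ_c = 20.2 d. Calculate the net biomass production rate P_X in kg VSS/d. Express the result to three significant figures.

P_X ≈ 305 kg VSS/d

Effluent substrate depends only on kinetics and SRT: S = K_s(1 + k_d θ_c) / [θ_c(Yk − k_d) − 1] = 68.2 × (1 + 0.111 × 20.2) / [20.2 × (0.332 × 8.12 − 0.111) − 1] = 221.1 / 51.21 = 4.318 mg/L.
Correct the yield for decay: Y_obs = Y/(1 + k_d θ_c) = 0.332 / (1 + 0.111 × 20.2) = 0.332 / 3.242 = 0.1024.
Substrate removed = Q·(S₀ − S) = 1620 m³/d × (1840 − 4.32) g/m³ = 2.97×10^6 g/d = 2974 kg/d.
Net biomass production P_X = Y_obs × Q·(S₀ − S) = 0.1024 × 2974 = 304.5 kg VSS/d.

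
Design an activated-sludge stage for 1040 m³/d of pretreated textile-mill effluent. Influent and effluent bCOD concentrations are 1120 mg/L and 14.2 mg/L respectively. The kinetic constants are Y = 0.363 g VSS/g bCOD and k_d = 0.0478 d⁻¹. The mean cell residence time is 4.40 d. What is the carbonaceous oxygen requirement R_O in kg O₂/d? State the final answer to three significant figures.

R_O ≈ 660 kg O₂/d

The observed yield is Y_obs = Y/(1 + k_d·θ_c) = 0.363 / (1 + 0.0478 × 4.40) = 0.363 / 1.210 = 0.2999 g VSS per g bCOD removed.
ΔS = 1120 − 14.2 = 1106 mg/L, so the substrate removal rate is 1040 × 1106/1000 = 1150 kg bCOD/d.
P_X = Y_obs·Q·(S₀ − S) = 0.2999 × 1150 = 344.9 kg VSS/d.
R_O = Q·(S₀ − S) − 1.42·P_X = 1150 − 1.42 × 344.9 = 660.2 kg O₂/d.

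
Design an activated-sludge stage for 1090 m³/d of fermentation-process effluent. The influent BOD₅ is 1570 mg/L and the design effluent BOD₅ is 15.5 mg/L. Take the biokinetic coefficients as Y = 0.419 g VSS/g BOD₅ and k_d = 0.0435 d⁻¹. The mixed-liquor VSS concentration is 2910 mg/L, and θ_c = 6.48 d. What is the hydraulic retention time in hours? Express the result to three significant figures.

Steady-state biomass mass balance: V·X·(1 + k_d·θ_c) = Y·Q·(S₀ − S)·θ_c, so V = 0.419 × 1090 × (1570 − 15.5) × 6.48 / [2910 × (1 + 0.0435 × 6.48)] = 4.6×10^6 / 3730 = 1233 m³.
Hydraulic retention time τ = V/Q = 1233 / 1090 = 1.131 d = 27.16 h.

τ ≈ 27.2 h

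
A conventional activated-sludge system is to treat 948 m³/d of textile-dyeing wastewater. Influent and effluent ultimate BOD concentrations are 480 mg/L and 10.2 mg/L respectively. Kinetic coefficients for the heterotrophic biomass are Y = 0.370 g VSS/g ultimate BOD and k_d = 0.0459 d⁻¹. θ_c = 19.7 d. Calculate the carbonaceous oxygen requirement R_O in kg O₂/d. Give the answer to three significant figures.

R_O ≈ 322 kg O₂/d

Y_obs = Y / (1 + k_d θ_c) = 0.370 / (1 + 0.0459 × 19.7) = 0.370 / 1.904 = 0.1943.
Mass of ultimate BOD removed per day: Q(S₀ − S) = 948 × 469.8 g/m³ = 445.4 kg/d.
Biomass synthesised: P_X = Y_obs × 445.4 = 86.54 kg VSS/d.
Carbonaceous O₂ demand = substrate oxidised − cell-mass equivalent = 445.4 − 1.42 × 86.54 = 322.5 kg O₂/d.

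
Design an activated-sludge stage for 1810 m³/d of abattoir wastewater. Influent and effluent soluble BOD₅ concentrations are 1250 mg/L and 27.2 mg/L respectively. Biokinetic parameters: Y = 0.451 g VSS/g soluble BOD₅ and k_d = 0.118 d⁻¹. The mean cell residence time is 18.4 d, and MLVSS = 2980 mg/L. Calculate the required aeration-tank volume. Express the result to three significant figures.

Steady-state biomass mass balance: V·X·(1 + k_d·θ_c) = Y·Q·(S₀ − S)·θ_c, so V = 0.451 × 1810 × (1250 − 27.2) × 18.4 / [2980 × (1 + 0.118 × 18.4)] = 1.84×10^7 / 9450 = 1944 m³.

V ≈ 1940 m³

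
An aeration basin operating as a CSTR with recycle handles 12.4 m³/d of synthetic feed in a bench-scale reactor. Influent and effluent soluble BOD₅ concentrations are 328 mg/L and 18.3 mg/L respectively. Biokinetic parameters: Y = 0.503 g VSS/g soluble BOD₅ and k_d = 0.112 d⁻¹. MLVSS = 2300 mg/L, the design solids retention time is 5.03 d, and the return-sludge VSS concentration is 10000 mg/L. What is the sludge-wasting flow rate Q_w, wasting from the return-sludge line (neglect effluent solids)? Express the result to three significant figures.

Rearranging the biomass balance for a CMAS with decay, V = Y·Q·ΔS·θ_c / [X·(1+k_d θ_c)] = 0.503 × 12.4 × (328 − 18.3) × 5.03 / [2300 × (1 + 0.112 × 5.03)] = 9.72×10^3 / 3596 = 2.702 m³.
Wasting from the return line (neglecting effluent solids): Q_w = V·X / (θ_c·X_r) = 2.702 × 2300 / (5.03 × 10000) = 0.1236 m³/d.

Q_w ≈ 0.124 m³/d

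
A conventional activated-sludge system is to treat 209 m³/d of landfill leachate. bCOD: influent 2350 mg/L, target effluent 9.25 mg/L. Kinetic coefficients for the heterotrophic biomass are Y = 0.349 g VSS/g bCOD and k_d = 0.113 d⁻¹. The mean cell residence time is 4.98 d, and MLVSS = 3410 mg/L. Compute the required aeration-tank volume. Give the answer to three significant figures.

V ≈ 160 m³

From the SRT design equation V = Y Q (S₀−S) θ_c / [X (1 + k_d θ_c)] = 0.349 × 209 × (2350 − 9.25) × 4.98 / [3410 × (1 + 0.113 × 4.98)] = 8.5×10^5 / 5329 = 159.6 m³.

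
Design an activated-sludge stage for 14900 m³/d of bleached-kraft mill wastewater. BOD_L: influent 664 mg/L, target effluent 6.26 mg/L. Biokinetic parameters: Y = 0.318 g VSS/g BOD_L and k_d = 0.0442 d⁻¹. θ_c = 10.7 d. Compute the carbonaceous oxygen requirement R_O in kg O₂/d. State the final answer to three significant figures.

R_O ≈ 6800 kg O₂/d

Observed yield with endogenous decay: Y_obs = Y / (1 + k_d·θ_c) = 0.318 / (1 + 0.0442 × 10.7) = 0.318 / 1.473 = 0.2159 g VSS/g BOD_L.
ΔS = 664 − 6.26 = 657.7 mg/L, so the substrate removal rate is 14900 × 657.7/1000 = 9800 kg BOD_L/d.
Net sludge production P_X = 0.2159 × 9800 = 2116 kg VSS/d.
Carbonaceous O₂ demand = substrate oxidised − cell-mass equivalent = 9800 − 1.42 × 2116 = 6796 kg O₂/d.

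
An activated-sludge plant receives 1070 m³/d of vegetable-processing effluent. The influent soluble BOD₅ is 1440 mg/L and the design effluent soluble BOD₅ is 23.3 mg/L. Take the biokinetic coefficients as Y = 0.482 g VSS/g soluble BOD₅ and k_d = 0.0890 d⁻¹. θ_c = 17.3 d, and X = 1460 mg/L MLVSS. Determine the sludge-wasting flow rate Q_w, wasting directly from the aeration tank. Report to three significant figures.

Steady-state biomass mass balance: V·X·(1 + k_d·θ_c) = Y·Q·(S₀ − S)·θ_c, so V = 0.482 × 1070 × (1440 − 23.3) × 17.3 / [1460 × (1 + 0.0890 × 17.3)] = 1.26×10^7 / 3708 = 3409 m³.
For wasting at MLVSS concentration, Q_w = V/θ_c = 3409/17.3 = 197.0 m³/d.

Q_w ≈ 197 m³/d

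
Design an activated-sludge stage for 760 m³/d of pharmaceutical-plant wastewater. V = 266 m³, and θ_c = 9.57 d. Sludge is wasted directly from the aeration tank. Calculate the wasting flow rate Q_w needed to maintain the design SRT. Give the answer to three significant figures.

Q_w ≈ 27.8 m³/d

With mixed-liquor wasting, θ_c = V/Q_w, so Q_w = V/θ_c = 266.0/9.57 = 27.80 m³/d.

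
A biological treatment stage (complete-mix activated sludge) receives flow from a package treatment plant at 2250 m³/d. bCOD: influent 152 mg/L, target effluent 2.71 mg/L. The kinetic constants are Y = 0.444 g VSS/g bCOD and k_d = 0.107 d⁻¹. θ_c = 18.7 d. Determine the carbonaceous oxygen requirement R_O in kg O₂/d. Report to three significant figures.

Y_obs = Y / (1 + k_d θ_c) = 0.444 / (1 + 0.107 × 18.7) = 0.444 / 3.001 = 0.1480.
Substrate removed = Q·(S₀ − S) = 2250 m³/d × (152 − 2.71) g/m³ = 3.36×10^5 g/d = 335.9 kg/d.
Net sludge production P_X = 0.1480 × 335.9 = 49.70 kg VSS/d.
Carbonaceous O₂ demand = substrate oxidised − cell-mass equivalent = 335.9 − 1.42 × 49.70 = 265.3 kg O₂/d.

R_O ≈ 265 kg O₂/d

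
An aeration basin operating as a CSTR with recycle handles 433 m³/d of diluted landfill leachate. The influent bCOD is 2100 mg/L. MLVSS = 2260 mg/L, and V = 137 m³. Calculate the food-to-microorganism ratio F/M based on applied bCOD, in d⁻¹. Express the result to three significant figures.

F/M ≈ 2.94 d⁻¹

Food-to-microorganism ratio F/M = Q S₀ / (V X) = 433 × 2100 / (137.0 × 2260) = 2.937 d⁻¹.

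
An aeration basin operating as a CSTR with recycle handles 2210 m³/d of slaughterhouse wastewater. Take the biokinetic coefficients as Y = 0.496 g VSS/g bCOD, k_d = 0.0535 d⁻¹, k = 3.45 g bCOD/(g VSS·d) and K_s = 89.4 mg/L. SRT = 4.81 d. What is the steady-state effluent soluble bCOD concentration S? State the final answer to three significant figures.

S ≈ 16.1 mg/L

For a completely mixed reactor with recycle the Lawrence–McCarty relation gives S = K_s·(1 + k_d·θ_c) / [θ_c·(Y·k − k_d) − 1] = 89.4 × (1 + 0.0535 × 4.81) / [4.81 × (0.496 × 3.45 − 0.0535) − 1] = 112.4 / 6.974 = 16.12 mg/L.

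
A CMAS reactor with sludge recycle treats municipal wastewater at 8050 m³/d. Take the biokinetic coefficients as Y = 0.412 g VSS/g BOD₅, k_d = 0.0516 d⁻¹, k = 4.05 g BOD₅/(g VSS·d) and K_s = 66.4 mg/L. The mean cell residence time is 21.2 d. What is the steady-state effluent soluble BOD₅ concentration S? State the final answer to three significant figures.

Effluent substrate depends only on kinetics and SRT: S = K_s(1 + k_d θ_c) / [θ_c(Yk − k_d) − 1] = 66.4 × (1 + 0.0516 × 21.2) / [21.2 × (0.412 × 4.05 − 0.0516) − 1] = 139.0 / 33.28 = 4.178 mg/L.

S ≈ 4.18 mg/L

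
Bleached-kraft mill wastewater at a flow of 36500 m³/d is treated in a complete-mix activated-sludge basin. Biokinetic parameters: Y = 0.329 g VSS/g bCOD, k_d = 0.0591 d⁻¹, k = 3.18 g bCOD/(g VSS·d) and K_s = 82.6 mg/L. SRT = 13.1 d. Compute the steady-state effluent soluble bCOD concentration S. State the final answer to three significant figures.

S ≈ 12.3 mg/L

Effluent substrate depends only on kinetics and SRT: S = K_s(1 + k_d θ_c) / [θ_c(Yk − k_d) − 1] = 82.6 × (1 + 0.0591 × 13.1) / [13.1 × (0.329 × 3.18 − 0.0591) − 1] = 146.5 / 11.93 = 12.28 mg/L.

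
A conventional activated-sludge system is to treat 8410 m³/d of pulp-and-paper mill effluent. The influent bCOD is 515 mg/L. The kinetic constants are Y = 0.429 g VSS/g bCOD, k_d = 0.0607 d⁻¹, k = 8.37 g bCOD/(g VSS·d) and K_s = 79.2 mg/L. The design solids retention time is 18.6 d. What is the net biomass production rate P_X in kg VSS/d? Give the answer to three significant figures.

P_X ≈ 868 kg VSS/d

For a completely mixed reactor with recycle the Lawrence–McCarty relation gives S = K_s·(1 + k_d·θ_c) / [θ_c·(Y·k − k_d) − 1] = 79.2 × (1 + 0.0607 × 18.6) / [18.6 × (0.429 × 8.37 − 0.0607) − 1] = 168.6 / 64.66 = 2.608 mg/L.
Correct the yield for decay: Y_obs = Y/(1 + k_d θ_c) = 0.429 / (1 + 0.0607 × 18.6) = 0.429 / 2.129 = 0.2015.
Substrate removed = Q·(S₀ − S) = 8410 m³/d × (515 − 2.61) g/m³ = 4.31×10^6 g/d = 4309 kg/d.
So the net sludge growth is P_X = 0.2015 × 4309 = 868.3 kg VSS/d.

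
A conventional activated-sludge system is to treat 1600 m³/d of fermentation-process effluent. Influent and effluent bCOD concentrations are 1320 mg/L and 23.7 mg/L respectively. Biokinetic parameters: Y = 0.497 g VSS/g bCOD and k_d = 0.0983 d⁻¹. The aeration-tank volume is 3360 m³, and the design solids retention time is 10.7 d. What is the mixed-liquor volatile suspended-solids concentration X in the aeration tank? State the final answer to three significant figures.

X = Y·Q·ΔS·θ_c / [V·(1 + k_d θ_c)] = 0.497 × 1600 × (1320 − 23.7) × 10.7 / [3360 × (1 + 0.0983 × 10.7)] = 1600 mg/L.

X ≈ 1600 mg/L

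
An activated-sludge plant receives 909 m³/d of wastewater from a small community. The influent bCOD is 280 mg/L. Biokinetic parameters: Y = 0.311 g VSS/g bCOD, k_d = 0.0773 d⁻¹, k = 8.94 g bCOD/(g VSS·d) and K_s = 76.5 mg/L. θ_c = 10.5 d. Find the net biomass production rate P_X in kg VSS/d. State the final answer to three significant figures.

From the Monod/SRT balance for a CMAS, S = K_s·(1+k_d θ_c)/[θ_c·(Y k − k_d) − 1] = 76.5 × (1 + 0.0773 × 10.5) / [10.5 × (0.311 × 8.94 − 0.0773) − 1] = 138.6 / 27.38 = 5.061 mg/L.
Y_obs = Y / (1 + k_d θ_c) = 0.311 / (1 + 0.0773 × 10.5) = 0.311 / 1.812 = 0.1717.
ΔS = 280 − 5.06 = 274.9 mg/L, so the substrate removal rate is 909 × 274.9/1000 = 249.9 kg bCOD/d.
So the net sludge growth is P_X = 0.1717 × 249.9 = 42.90 kg VSS/d.

P_X ≈ 42.9 kg VSS/d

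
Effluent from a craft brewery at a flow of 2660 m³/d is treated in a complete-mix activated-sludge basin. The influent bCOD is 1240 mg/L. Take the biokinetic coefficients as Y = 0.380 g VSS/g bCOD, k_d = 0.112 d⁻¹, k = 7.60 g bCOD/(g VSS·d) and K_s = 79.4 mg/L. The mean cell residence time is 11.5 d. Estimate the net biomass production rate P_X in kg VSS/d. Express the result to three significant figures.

From the Monod/SRT balance for a CMAS, S = K_s·(1+k_d θ_c)/[θ_c·(Y k − k_d) − 1] = 79.4 × (1 + 0.112 × 11.5) / [11.5 × (0.380 × 7.60 − 0.112) − 1] = 181.7 / 30.92 = 5.875 mg/L.
Correct the yield for decay: Y_obs = Y/(1 + k_d θ_c) = 0.380 / (1 + 0.112 × 11.5) = 0.380 / 2.288 = 0.1661.
Q·(S₀ − S) = 2660 × (1240 − 5.87) × 10⁻³ = 3283 kg/d removed.
Net biomass production P_X = Y_obs × Q·(S₀ − S) = 0.1661 × 3283 = 545.2 kg VSS/d.

P_X ≈ 545 kg VSS/d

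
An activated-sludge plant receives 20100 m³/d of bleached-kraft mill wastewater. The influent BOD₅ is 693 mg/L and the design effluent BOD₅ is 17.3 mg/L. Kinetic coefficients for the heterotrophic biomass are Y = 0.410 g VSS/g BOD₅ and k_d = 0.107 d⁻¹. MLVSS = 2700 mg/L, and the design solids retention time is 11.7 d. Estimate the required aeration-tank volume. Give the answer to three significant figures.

V ≈ 10700 m³

From the SRT design equation V = Y Q (S₀−S) θ_c / [X (1 + k_d θ_c)] = 0.410 × 20100 × (693 − 17.3) × 11.7 / [2700 × (1 + 0.107 × 11.7)] = 6.52×10^7 / 6080 = 10715 m³.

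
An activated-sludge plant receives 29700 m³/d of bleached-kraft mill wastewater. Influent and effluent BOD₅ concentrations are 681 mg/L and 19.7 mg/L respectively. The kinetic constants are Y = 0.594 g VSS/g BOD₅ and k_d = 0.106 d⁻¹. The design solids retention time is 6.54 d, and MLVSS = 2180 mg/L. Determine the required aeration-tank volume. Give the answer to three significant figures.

V ≈ 20700 m³

Steady-state biomass mass balance: V·X·(1 + k_d·θ_c) = Y·Q·(S₀ − S)·θ_c, so V = 0.594 × 29700 × (681 − 19.7) × 6.54 / [2180 × (1 + 0.106 × 6.54)] = 7.63×10^7 / 3691 = 20670 m³.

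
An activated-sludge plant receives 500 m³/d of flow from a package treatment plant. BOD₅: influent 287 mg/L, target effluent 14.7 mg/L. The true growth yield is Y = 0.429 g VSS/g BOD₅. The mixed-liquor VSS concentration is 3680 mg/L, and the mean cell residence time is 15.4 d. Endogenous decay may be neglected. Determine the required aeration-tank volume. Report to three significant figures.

V ≈ 244 m³

Biomass mass balance (decay neglected): V·X = Y·Q·(S₀ − S)·θ_c, so V = 0.429 × 500 × (287 − 14.7) × 15.4 / 3680 = 244.4 m³.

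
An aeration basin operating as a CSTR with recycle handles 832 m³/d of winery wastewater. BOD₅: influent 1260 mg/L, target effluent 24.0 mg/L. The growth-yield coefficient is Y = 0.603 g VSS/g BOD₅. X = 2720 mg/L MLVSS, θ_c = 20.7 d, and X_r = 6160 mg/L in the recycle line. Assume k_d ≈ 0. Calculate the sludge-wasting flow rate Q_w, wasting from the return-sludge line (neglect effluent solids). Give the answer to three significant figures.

Q_w ≈ 101 m³/d

V·X = Y·Q·ΔS·θ_c gives V = 0.603 × 832 × (1260 − 24.0) × 20.7 / 2720 = 4719 m³.
θ_c = V·X/(Q_w·X_r) when wasting from the recycle, so Q_w = V·X/(θ_c·X_r) = 4719 × 2720 / (20.7 × 6160) = 100.7 m³/d.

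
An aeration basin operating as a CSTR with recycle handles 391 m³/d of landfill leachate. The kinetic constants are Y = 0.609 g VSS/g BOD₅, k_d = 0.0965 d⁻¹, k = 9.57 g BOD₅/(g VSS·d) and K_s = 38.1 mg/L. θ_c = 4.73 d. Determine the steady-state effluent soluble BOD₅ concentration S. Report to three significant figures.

S ≈ 2.13 mg/L

For a completely mixed reactor with recycle the Lawrence–McCarty relation gives S = K_s·(1 + k_d·θ_c) / [θ_c·(Y·k − k_d) − 1] = 38.1 × (1 + 0.0965 × 4.73) / [4.73 × (0.609 × 9.57 − 0.0965) − 1] = 55.49 / 26.11 = 2.125 mg/L.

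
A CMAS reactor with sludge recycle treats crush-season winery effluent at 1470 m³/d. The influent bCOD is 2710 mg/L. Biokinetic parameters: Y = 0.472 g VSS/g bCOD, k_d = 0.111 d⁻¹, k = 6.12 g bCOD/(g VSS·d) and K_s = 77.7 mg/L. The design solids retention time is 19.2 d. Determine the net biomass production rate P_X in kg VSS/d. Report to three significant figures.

Effluent substrate depends only on kinetics and SRT: S = K_s(1 + k_d θ_c) / [θ_c(Yk − k_d) − 1] = 77.7 × (1 + 0.111 × 19.2) / [19.2 × (0.472 × 6.12 − 0.111) − 1] = 243.3 / 52.33 = 4.649 mg/L.
Y_obs = Y / (1 + k_d θ_c) = 0.472 / (1 + 0.111 × 19.2) = 0.472 / 3.131 = 0.1507.
ΔS = 2710 − 4.65 = 2705 mg/L, so the substrate removal rate is 1470 × 2705/1000 = 3977 kg bCOD/d.
Net biomass production P_X = Y_obs × Q·(S₀ − S) = 0.1507 × 3977 = 599.5 kg VSS/d.

P_X ≈ 599 kg VSS/d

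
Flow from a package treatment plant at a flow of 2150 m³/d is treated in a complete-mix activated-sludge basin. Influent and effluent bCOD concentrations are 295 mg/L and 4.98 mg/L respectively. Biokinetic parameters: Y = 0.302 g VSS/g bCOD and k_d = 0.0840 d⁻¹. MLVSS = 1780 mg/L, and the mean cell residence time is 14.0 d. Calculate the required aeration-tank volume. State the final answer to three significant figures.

Steady-state biomass mass balance: V·X·(1 + k_d·θ_c) = Y·Q·(S₀ − S)·θ_c, so V = 0.302 × 2150 × (295 − 4.98) × 14.0 / [1780 × (1 + 0.0840 × 14.0)] = 2.64×10^6 / 3873 = 680.6 m³.

V ≈ 681 m³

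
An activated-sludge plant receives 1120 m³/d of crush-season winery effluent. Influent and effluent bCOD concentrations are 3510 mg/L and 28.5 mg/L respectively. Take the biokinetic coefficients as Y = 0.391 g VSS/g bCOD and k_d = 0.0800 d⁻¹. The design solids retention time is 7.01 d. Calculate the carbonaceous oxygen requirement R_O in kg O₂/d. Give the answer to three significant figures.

Observed yield with endogenous decay: Y_obs = Y / (1 + k_d·θ_c) = 0.391 / (1 + 0.0800 × 7.01) = 0.391 / 1.561 = 0.2505 g VSS/g bCOD.
Substrate removed = Q·(S₀ − S) = 1120 m³/d × (3510 − 28.5) g/m³ = 3.9×10^6 g/d = 3899 kg/d.
Net sludge production P_X = 0.2505 × 3899 = 976.8 kg VSS/d.
R_O = Q·ΔS − 1.42 P_X = 3899 − 1387 = 2512 kg O₂/d.

R_O ≈ 2510 kg O₂/d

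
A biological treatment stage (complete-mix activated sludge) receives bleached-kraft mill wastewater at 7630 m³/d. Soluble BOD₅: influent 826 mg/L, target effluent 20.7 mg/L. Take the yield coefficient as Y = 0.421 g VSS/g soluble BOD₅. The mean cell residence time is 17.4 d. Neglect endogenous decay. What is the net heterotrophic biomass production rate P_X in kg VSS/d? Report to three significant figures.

With endogenous decay neglected, the observed yield equals the true yield: Y_obs = Y = 0.421 g VSS/g soluble BOD₅.
Q·(S₀ − S) = 7630 × (826 − 20.7) × 10⁻³ = 6144 kg/d removed.
P_X = Y_obs · Q(S₀ − S) = 0.4210 × 6144 = 2587 kg VSS/d.

P_X ≈ 2590 kg VSS/d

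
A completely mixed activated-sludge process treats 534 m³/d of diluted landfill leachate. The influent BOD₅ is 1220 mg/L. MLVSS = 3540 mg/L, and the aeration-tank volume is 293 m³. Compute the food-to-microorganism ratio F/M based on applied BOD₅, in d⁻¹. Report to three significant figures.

F/M = applied load / biomass = Q·S₀/(V·X) = 534 × 1220 / (293.0 × 3540) = 0.6281 d⁻¹.

F/M ≈ 0.628 d⁻¹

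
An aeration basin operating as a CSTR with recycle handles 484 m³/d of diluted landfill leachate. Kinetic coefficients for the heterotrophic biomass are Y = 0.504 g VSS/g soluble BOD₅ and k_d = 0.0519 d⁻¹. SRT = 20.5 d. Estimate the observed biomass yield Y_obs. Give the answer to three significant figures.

Y_obs = Y / (1 + k_d θ_c) = 0.504 / (1 + 0.0519 × 20.5) = 0.504 / 2.064 = 0.2442.

Y_obs ≈ 0.244 g VSS/g soluble BOD₅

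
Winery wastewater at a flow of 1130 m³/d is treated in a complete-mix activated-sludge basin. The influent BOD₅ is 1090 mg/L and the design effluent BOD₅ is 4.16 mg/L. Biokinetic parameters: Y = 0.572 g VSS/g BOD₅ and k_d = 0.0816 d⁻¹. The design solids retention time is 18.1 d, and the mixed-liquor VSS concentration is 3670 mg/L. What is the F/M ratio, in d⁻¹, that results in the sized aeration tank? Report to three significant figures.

From the SRT design equation V = Y Q (S₀−S) θ_c / [X (1 + k_d θ_c)] = 0.572 × 1130 × (1090 − 4.16) × 18.1 / [3670 × (1 + 0.0816 × 18.1)] = 1.27×10^7 / 9090 = 1397 m³.
F/M = applied load / biomass = Q·S₀/(V·X) = 1130 × 1090 / (1397 × 3670) = 0.2402 d⁻¹.

F/M ≈ 0.240 d⁻¹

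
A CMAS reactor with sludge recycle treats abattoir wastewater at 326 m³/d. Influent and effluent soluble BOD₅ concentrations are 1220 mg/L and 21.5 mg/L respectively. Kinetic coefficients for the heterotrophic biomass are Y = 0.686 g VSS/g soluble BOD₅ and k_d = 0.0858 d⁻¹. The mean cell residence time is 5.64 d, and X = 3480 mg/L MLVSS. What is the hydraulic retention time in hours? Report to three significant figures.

Rearranging the biomass balance for a CMAS with decay, V = Y·Q·ΔS·θ_c / [X·(1+k_d θ_c)] = 0.686 × 326 × (1220 − 21.5) × 5.64 / [3480 × (1 + 0.0858 × 5.64)] = 1.51×10^6 / 5164 = 292.7 m³.
Hydraulic retention time τ = V/Q = 292.7 / 326 = 0.8980 d = 21.55 h.

τ ≈ 21.6 h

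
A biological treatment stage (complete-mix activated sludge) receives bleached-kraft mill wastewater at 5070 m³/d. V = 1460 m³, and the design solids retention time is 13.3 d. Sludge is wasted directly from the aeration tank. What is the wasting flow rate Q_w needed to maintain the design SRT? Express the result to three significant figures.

For wasting at MLVSS concentration, Q_w = V/θ_c = 1460/13.3 = 109.8 m³/d.

Q_w ≈ 110 m³/d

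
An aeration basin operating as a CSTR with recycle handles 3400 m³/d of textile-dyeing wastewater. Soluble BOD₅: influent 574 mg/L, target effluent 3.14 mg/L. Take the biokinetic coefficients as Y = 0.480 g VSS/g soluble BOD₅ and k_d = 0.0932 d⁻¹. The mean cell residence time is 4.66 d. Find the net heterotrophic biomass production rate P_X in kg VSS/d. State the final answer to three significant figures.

Correct the yield for decay: Y_obs = Y/(1 + k_d θ_c) = 0.480 / (1 + 0.0932 × 4.66) = 0.480 / 1.434 = 0.3347.
ΔS = 574 − 3.14 = 570.9 mg/L, so the substrate removal rate is 3400 × 570.9/1000 = 1941 kg soluble BOD₅/d.
Biomass produced: P_X = Y_obs·Q·ΔS = 0.3347 × 1941 ≈ 649.5 kg VSS/d.

P_X ≈ 650 kg VSS/d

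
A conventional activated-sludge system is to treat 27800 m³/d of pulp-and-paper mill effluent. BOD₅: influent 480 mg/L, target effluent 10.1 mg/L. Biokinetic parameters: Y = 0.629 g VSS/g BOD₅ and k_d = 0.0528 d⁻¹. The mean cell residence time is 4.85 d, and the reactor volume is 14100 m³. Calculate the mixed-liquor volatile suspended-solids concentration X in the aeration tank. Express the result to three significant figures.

From V·X·(1 + k_d·θ_c) = Y·Q·(S₀ − S)·θ_c: X = 0.629 × 27800 × (480 − 10.1) × 4.85 / [14100 × (1 + 0.0528 × 4.85)] = 2250 mg/L.

X ≈ 2250 mg/L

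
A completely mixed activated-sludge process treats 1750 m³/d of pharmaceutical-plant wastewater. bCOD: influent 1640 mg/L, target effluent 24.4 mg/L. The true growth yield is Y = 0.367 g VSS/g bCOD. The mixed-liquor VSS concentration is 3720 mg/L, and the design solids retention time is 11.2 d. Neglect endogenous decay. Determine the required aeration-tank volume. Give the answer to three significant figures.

V ≈ 3120 m³

Biomass mass balance (decay neglected): V·X = Y·Q·(S₀ − S)·θ_c, so V = 0.367 × 1750 × (1640 − 24.4) × 11.2 / 3720 = 3124 m³.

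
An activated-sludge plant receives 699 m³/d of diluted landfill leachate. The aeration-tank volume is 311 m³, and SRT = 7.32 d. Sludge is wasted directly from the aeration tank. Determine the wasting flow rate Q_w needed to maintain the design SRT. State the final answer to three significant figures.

Q_w ≈ 42.5 m³/d

Wasting from the aeration tank: Q_w = V / θ_c = 311.0 / 7.32 = 42.49 m³/d.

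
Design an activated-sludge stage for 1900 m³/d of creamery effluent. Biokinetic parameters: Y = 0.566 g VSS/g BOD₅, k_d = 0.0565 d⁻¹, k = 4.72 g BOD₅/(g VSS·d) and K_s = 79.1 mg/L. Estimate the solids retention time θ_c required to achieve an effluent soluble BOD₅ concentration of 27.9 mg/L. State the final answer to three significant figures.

From 1/θ_c = Y·k·S/(K_s + S) − k_d: Y·k·S/(K_s+S) = 0.566 × 4.72 × 27.9 / (79.1 + 27.9) = 0.6966 d⁻¹.
θ_c = 1/(μ − k_d) = 1/(0.6966 − 0.0565) = 1/0.6401 = 1.562 d.

θ_c ≈ 1.56 d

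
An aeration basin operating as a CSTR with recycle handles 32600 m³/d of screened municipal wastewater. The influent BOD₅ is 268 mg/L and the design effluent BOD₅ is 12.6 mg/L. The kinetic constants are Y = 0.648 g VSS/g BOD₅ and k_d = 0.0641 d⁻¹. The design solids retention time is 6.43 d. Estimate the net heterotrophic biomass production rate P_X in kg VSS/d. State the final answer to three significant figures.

P_X ≈ 3820 kg VSS/d

Observed yield with endogenous decay: Y_obs = Y / (1 + k_d·θ_c) = 0.648 / (1 + 0.0641 × 6.43) = 0.648 / 1.412 = 0.4589 g VSS/g BOD₅.
Substrate removed = Q·(S₀ − S) = 32600 m³/d × (268 − 12.6) g/m³ = 8.33×10^6 g/d = 8326 kg/d.
Biomass produced: P_X = Y_obs·Q·ΔS = 0.4589 × 8326 ≈ 3821 kg VSS/d.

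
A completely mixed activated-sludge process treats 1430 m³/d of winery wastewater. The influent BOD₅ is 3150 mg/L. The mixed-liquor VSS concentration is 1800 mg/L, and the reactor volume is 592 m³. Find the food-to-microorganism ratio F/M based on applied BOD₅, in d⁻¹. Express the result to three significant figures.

F/M = Q·S₀ / (V·X) = 1430 × 3150 / (592.0 × 1800) = 4.227 g BOD₅·(g VSS·d)⁻¹.

F/M ≈ 4.23 d⁻¹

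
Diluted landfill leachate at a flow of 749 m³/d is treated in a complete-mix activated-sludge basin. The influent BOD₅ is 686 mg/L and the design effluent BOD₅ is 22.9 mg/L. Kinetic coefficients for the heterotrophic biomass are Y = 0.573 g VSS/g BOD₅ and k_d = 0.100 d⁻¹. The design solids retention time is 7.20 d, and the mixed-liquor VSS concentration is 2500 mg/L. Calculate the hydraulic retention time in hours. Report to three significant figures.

τ ≈ 15.3 h

From the SRT design equation V = Y Q (S₀−S) θ_c / [X (1 + k_d θ_c)] = 0.573 × 749 × (686 − 22.9) × 7.20 / [2500 × (1 + 0.100 × 7.20)] = 2.05×10^6 / 4300 = 476.5 m³.
τ = V/Q = 476.5/749 = 0.6362 d, or 15.27 h.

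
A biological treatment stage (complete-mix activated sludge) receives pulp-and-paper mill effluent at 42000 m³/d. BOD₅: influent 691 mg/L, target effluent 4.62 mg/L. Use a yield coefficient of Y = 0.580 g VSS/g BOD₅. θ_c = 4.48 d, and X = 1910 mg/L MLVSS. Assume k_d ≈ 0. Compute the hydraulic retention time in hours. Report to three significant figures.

τ ≈ 22.4 h

With k_d = 0 the design equation reduces to V = Y Q (S₀−S) θ_c / X = 0.580 × 42000 × (691 − 4.62) × 4.48 / 1910 = 39218 m³.
HRT = V/Q = 39218 m³ / 42000 m³·d⁻¹ = 0.9338 d × 24 = 22.41 h.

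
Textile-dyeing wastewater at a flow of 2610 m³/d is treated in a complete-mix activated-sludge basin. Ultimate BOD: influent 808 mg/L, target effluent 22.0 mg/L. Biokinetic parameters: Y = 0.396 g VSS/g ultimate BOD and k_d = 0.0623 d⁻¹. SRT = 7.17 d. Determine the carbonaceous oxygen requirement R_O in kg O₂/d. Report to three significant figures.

R_O ≈ 1250 kg O₂/d

The observed yield is Y_obs = Y/(1 + k_d·θ_c) = 0.396 / (1 + 0.0623 × 7.17) = 0.396 / 1.447 = 0.2737 g VSS per g ultimate BOD removed.
Substrate removed = Q·(S₀ − S) = 2610 m³/d × (808 − 22.0) g/m³ = 2.05×10^6 g/d = 2051 kg/d.
Biomass synthesised: P_X = Y_obs × 2051 = 561.5 kg VSS/d.
R_O = Q·ΔS − 1.42 P_X = 2051 − 797.4 = 1254 kg O₂/d.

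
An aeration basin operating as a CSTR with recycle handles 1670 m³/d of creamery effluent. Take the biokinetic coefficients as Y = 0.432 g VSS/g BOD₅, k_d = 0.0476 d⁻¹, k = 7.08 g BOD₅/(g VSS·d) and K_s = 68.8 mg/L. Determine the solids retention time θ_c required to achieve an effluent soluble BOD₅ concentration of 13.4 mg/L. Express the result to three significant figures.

θ_c ≈ 2.22 d

Specific growth rate at S = 13.4 mg/L: μ = YkS/(K_s+S) = 0.432·7.08·13.4/(68.8+13.4) = 0.4986 d⁻¹.
1/θ_c = 0.4986 − 0.0476 = 0.4510 d⁻¹, so θ_c = 2.217 d.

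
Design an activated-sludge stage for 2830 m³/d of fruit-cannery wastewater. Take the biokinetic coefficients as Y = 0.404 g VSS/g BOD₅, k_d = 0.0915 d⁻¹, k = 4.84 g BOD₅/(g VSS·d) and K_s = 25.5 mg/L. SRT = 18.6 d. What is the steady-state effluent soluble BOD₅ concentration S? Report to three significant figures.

For a completely mixed reactor with recycle the Lawrence–McCarty relation gives S = K_s·(1 + k_d·θ_c) / [θ_c·(Y·k − k_d) − 1] = 25.5 × (1 + 0.0915 × 18.6) / [18.6 × (0.404 × 4.84 − 0.0915) − 1] = 68.90 / 33.67 = 2.046 mg/L.

S ≈ 2.05 mg/L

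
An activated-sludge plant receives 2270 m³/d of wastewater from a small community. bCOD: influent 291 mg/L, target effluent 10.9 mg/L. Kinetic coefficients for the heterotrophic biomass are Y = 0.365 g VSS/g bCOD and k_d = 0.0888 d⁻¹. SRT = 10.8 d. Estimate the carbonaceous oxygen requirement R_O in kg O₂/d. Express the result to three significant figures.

R_O ≈ 468 kg O₂/d

Correct the yield for decay: Y_obs = Y/(1 + k_d θ_c) = 0.365 / (1 + 0.0888 × 10.8) = 0.365 / 1.959 = 0.1863.
ΔS = 291 − 10.9 = 280.1 mg/L, so the substrate removal rate is 2270 × 280.1/1000 = 635.8 kg bCOD/d.
Net sludge production P_X = 0.1863 × 635.8 = 118.5 kg VSS/d.
Carbonaceous O₂ demand = substrate oxidised − cell-mass equivalent = 635.8 − 1.42 × 118.5 = 467.6 kg O₂/d.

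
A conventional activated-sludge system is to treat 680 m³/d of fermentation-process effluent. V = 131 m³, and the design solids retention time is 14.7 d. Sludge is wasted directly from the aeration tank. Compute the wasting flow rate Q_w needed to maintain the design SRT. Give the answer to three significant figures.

Q_w ≈ 8.91 m³/d

Wasting from the aeration tank: Q_w = V / θ_c = 131.0 / 14.7 = 8.912 m³/d.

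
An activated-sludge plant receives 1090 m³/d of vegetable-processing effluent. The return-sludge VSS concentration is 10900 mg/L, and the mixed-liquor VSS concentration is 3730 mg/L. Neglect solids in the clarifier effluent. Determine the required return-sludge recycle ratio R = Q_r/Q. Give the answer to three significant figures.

Mass balance around the secondary clarifier (neglecting effluent solids): R = X / (X_r − X) = 3730 / (10900 − 3730) = 0.5202.

R ≈ 0.520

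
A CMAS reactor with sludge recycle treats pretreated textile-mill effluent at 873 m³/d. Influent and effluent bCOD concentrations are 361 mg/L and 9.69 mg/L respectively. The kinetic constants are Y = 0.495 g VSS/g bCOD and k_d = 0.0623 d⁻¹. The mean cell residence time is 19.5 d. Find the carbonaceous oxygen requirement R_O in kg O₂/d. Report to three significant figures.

R_O ≈ 209 kg O₂/d

Y_obs = Y / (1 + k_d θ_c) = 0.495 / (1 + 0.0623 × 19.5) = 0.495 / 2.215 = 0.2235.
Mass of bCOD removed per day: Q(S₀ − S) = 873 × 351.3 g/m³ = 306.7 kg/d.
P_X = Y_obs·Q·(S₀ − S) = 0.2235 × 306.7 = 68.54 kg VSS/d.
Carbonaceous O₂ demand = substrate oxidised − cell-mass equivalent = 306.7 − 1.42 × 68.54 = 209.4 kg O₂/d.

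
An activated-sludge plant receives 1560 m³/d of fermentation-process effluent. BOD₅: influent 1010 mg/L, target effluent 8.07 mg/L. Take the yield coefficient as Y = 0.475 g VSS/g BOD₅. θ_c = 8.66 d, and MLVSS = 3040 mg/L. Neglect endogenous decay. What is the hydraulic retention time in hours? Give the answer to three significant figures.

With k_d = 0 the design equation reduces to V = Y Q (S₀−S) θ_c / X = 0.475 × 1560 × (1010 − 8.07) × 8.66 / 3040 = 2115 m³.
τ = V/Q = 2115/1560 = 1.356 d, or 32.54 h.

τ ≈ 32.5 h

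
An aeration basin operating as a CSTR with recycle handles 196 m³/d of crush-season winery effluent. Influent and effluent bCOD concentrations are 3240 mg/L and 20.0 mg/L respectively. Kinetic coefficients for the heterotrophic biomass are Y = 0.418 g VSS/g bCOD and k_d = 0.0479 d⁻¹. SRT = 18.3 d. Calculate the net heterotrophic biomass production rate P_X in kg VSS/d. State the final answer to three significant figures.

Correct the yield for decay: Y_obs = Y/(1 + k_d θ_c) = 0.418 / (1 + 0.0479 × 18.3) = 0.418 / 1.877 = 0.2227.
Mass of bCOD removed per day: Q(S₀ − S) = 196 × 3220 g/m³ = 631.1 kg/d.
Net biomass production P_X = Y_obs × Q·(S₀ − S) = 0.2227 × 631.1 = 140.6 kg VSS/d.

P_X ≈ 141 kg VSS/d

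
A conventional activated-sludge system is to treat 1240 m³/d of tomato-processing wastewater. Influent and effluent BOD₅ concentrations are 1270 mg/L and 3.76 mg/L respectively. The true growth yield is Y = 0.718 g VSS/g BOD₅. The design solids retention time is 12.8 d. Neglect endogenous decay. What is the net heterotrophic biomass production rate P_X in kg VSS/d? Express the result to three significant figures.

Since k_d ≈ 0, Y_obs = Y = 0.718 g VSS/g BOD₅.
ΔS = 1270 − 3.76 = 1266 mg/L, so the substrate removal rate is 1240 × 1266/1000 = 1570 kg BOD₅/d.
So the net sludge growth is P_X = 0.7180 × 1570 = 1127 kg VSS/d.

P_X ≈ 1130 kg VSS/d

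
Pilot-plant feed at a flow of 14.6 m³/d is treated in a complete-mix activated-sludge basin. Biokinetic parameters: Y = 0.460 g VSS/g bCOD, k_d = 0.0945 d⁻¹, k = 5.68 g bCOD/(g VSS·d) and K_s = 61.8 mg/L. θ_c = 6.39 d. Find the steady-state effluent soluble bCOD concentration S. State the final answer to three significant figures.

S ≈ 6.57 mg/L

Effluent substrate depends only on kinetics and SRT: S = K_s(1 + k_d θ_c) / [θ_c(Yk − k_d) − 1] = 61.8 × (1 + 0.0945 × 6.39) / [6.39 × (0.460 × 5.68 − 0.0945) − 1] = 99.12 / 15.09 = 6.568 mg/L.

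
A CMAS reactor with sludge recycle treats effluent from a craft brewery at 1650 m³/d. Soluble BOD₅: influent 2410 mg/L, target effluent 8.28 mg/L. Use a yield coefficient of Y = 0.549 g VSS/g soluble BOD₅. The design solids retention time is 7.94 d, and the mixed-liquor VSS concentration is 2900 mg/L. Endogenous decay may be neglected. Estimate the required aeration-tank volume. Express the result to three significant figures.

V·X = Y·Q·ΔS·θ_c gives V = 0.549 × 1650 × (2410 − 8.28) × 7.94 / 2900 = 5957 m³.

V ≈ 5960 m³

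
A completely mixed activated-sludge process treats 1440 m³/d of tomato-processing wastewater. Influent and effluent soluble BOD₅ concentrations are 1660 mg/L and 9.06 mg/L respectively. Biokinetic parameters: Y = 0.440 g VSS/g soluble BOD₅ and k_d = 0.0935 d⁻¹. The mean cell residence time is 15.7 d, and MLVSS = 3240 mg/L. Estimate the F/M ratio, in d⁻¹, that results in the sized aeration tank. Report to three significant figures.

From the SRT design equation V = Y Q (S₀−S) θ_c / [X (1 + k_d θ_c)] = 0.440 × 1440 × (1660 − 9.06) × 15.7 / [3240 × (1 + 0.0935 × 15.7)] = 1.64×10^7 / 7996 = 2054 m³.
Food-to-microorganism ratio F/M = Q S₀ / (V X) = 1440 × 1660 / (2054 × 3240) = 0.3592 d⁻¹.

F/M ≈ 0.359 d⁻¹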